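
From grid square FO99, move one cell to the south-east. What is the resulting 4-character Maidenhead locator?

GO08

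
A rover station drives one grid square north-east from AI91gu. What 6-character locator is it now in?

AI91hv

Longitude subsquare g = 6; +1 → 7 = h.
Latitude subsquare u = 20; +1 → 21 = v.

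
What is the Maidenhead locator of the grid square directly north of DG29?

DH20

Latitude square 9; +1 → 10, wraps to 0, carry into field.
Latitude field G = 6; +1 → 7 = H.
The longitude characters are unchanged.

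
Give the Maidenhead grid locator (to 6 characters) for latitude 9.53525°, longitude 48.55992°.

LJ49gm

Shift to the Maidenhead origin (180°W, 90°S): lon 228.5599, lat 99.5353.
Field: lon ⌊228.5599/20⌋ = 11 → L; lat ⌊99.5353/10⌋ = 9 → J.
Square: lon ⌊8.5599/2⌋ = 4; lat ⌊9.5353/1⌋ = 9.
Subsquare: lon ⌊0.5599/0.0833333⌋ = 6 → g; lat ⌊0.5353/0.0416667⌋ = 12 → m.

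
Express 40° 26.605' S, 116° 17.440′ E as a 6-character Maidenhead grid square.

Shift to the Maidenhead origin (180°W, 90°S): lon 296.2907, lat 49.5566.
Field: 296.2907/20 → 14 → O, 49.5566/10 → 4 → E; chars OE.
Square: 16.2907/2 → 8, 9.5566/1 → 9; chars 89.
Subsquare: 0.2907/0.0833333 → 3 → d, 0.5566/0.0416667 → 13 → n; chars dn.

OE89dn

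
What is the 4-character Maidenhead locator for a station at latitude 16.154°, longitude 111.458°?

OK56

Add 180° to longitude and 90° to latitude: 291.46, 106.15.
Field (20°×10°, letters A–R): 291.46/20 → 14 → O, 106.15/10 → 10 → K; chars OK.
Square (2°×1°, digits 0–9): 11.46/2 → 5, 6.15/1 → 6; chars 56.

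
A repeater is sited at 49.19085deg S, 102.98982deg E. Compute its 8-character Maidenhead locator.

OE10lt84

Offset from 180°W / 90°S: lon 282.98982°, lat 40.80915°.
Field: lon ⌊282.98982/20⌋ = 14 → O; lat ⌊40.80915/10⌋ = 4 → E.
Square: lon ⌊2.98982/2⌋ = 1; lat ⌊0.80915/1⌋ = 0.
Subsquare: lon ⌊0.98982/0.0833333⌋ = 11 → l; lat ⌊0.80915/0.0416667⌋ = 19 → t.
Extended square: lon ⌊0.07315/0.00833333⌋ = 8; lat ⌊0.01748/0.00416667⌋ = 4.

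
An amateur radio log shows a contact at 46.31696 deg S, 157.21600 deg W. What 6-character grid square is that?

BE13jq

Shift to the Maidenhead origin (180°W, 90°S): lon 22.7840, lat 43.6830.
Field (20°×10°, letters A–R): 22.7840/20 → 1 → B, 43.6830/10 → 4 → E; chars BE.
Square (2°×1°, digits 0–9): 2.7840/2 → 1, 3.6830/1 → 3; chars 13.
Subsquare (5′×2.5′, letters a–x): 0.7840/0.0833333 → 9 → j, 0.6830/0.0416667 → 16 → q; chars jq.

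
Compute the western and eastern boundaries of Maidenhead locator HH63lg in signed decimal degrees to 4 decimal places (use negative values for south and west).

-27.0833, -27.0000

Field H=7, H=7: +7·20° lon, +7·10° lat → SW at lon -40°, lat -20°.
Square 6, 3: +6·2° lon, +3·1° lat → SW at lon -28°, lat -17°.
Subsquare l=11, g=6: +11·0.0833333° lon, +6·0.0416667° lat → SW at lon -27.0833°, lat -16.75°.
Cell spans 0.0833333° lon × 0.0416667° lat.
west -27.0833, east -27.0000.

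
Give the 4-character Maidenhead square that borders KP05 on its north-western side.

Longitude square 0; −1 → -1, wraps to 9, carry into field.
Longitude field K = 10; −1 → 9 = J.
Latitude square 5; +1 → 6.

JP96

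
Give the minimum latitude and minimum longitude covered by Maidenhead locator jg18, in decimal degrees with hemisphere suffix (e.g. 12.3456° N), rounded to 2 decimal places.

22.00° S, 2.00° E

Field J=9, G=6: +9·20° lon, +6·10° lat → SW at lon 0°, lat -30°.
Square 1, 8: +1·2° lon, +8·1° lat → SW at lon 2°, lat -22°.
latitude 22.00° S, longitude 2.00° E.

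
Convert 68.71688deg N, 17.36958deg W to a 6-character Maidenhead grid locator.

Add 180° to longitude and 90° to latitude: 162.6304, 158.7169.
Field (20°×10°, letters A–R): lon ⌊162.6304/20⌋ = 8 → I; lat ⌊158.7169/10⌋ = 15 → P.
Square (2°×1°, digits 0–9): lon ⌊2.6304/2⌋ = 1; lat ⌊8.7169/1⌋ = 8.
Subsquare (5′×2.5′, letters a–x): lon ⌊0.6304/0.0833333⌋ = 7 → h; lat ⌊0.7169/0.0416667⌋ = 17 → r.

IP18hr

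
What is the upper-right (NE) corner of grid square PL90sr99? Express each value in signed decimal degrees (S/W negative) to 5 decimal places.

20.75000, 139.58333

Field P=15, L=11: +15·20° lon, +11·10° lat → SW at lon 120°, lat 20°.
Square 9, 0: +9·2° lon, +0·1° lat → SW at lon 138°, lat 20°.
Subsquare s=18, r=17: +18·0.0833333° lon, +17·0.0416667° lat → SW at lon 139.5°, lat 20.7083°.
Extended square 9, 9: +9·0.00833333° lon, +9·0.00416667° lat → SW at lon 139.575°, lat 20.7458°.
Cell spans 0.00833333° lon × 0.00416667° lat. NE corner is SW corner plus one full cell.
latitude 20.75000, longitude 139.58333.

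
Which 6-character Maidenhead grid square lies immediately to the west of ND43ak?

Longitude subsquare a = 0; −1 → -1, wraps to 23 = x, carry into square.
Longitude square 4; −1 → 3.
The latitude characters are unchanged.

ND33xk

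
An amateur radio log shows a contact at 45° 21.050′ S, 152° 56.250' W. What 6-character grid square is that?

BE34mp

Add 180° to longitude and 90° to latitude: 27.0625, 44.6492.
Field (20°×10°, letters A–R): lon ⌊27.0625/20⌋ = 1 → B; lat ⌊44.6492/10⌋ = 4 → E.
Square (2°×1°, digits 0–9): lon ⌊7.0625/2⌋ = 3; lat ⌊4.6492/1⌋ = 4.
Subsquare (5′×2.5′, letters a–x): lon ⌊1.0625/0.0833333⌋ = 12 → m; lat ⌊0.6492/0.0416667⌋ = 15 → p.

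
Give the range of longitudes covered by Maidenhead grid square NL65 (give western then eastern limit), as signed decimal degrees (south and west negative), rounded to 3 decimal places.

92.000, 94.000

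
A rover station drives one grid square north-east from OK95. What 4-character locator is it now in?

PK06

Longitude square 9; +1 → 10, wraps to 0, carry into field.
Longitude field O = 14; +1 → 15 = P.
Latitude square 5; +1 → 6.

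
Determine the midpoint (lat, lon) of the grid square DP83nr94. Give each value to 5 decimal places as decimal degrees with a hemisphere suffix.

63.72708° N, 102.83750° W

Field D=3, P=15: +3·20° lon, +15·10° lat → SW at lon -120°, lat 60°.
Square 8, 3: +8·2° lon, +3·1° lat → SW at lon -104°, lat 63°.
Subsquare n=13, r=17: +13·0.0833333° lon, +17·0.0416667° lat → SW at lon -102.917°, lat 63.7083°.
Extended square 9, 4: +9·0.00833333° lon, +4·0.00416667° lat → SW at lon -102.842°, lat 63.725°.
Cell spans 0.00833333° lon × 0.00416667° lat. Centre is SW corner plus half of each.
latitude 63.72708° N, longitude 102.83750° W.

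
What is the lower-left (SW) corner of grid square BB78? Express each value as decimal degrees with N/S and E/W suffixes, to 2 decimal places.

72.00° S, 146.00° W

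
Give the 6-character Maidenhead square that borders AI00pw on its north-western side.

AI00ox

Longitude subsquare p = 15; −1 → 14 = o.
Latitude subsquare w = 22; +1 → 23 = x.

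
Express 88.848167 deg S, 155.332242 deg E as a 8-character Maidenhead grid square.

Offset from 180°W / 90°S: lon 335.33224°, lat 1.15183°.
Field (20°×10°, letters A–R): 335.33224/20 → 16 → Q, 1.15183/10 → 0 → A; chars QA.
Square (2°×1°, digits 0–9): 15.33224/2 → 7, 1.15183/1 → 1; chars 71.
Subsquare (5′×2.5′, letters a–x): 1.33224/0.0833333 → 15 → p, 0.15183/0.0416667 → 3 → d; chars pd.
Extended square (30″×15″, digits 0–9): 0.08224/0.00833333 → 9, 0.02683/0.00416667 → 6; chars 96.

QA71pd96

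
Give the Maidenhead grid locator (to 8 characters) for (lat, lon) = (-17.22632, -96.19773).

Add 180° to longitude and 90° to latitude: 83.80227, 72.77368.
Field: lon ⌊83.80227/20⌋ = 4 → E; lat ⌊72.77368/10⌋ = 7 → H.
Square: lon ⌊3.80227/2⌋ = 1; lat ⌊2.77368/1⌋ = 2.
Subsquare: lon ⌊1.80227/0.0833333⌋ = 21 → v; lat ⌊0.77368/0.0416667⌋ = 18 → s.
Extended square: lon ⌊0.05227/0.00833333⌋ = 6; lat ⌊0.02368/0.00416667⌋ = 5.

EH12vs65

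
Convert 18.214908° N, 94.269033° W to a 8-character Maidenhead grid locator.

EK28uf71

Add 180° to longitude and 90° to latitude: 85.73097, 108.21491.
Field: 85.73097/20 → 4 → E, 108.21491/10 → 10 → K; chars EK.
Square: 5.73097/2 → 2, 8.21491/1 → 8; chars 28.
Subsquare: 1.73097/0.0833333 → 20 → u, 0.21491/0.0416667 → 5 → f; chars uf.
Extended square: 0.06430/0.00833333 → 7, 0.00657/0.00416667 → 1; chars 71.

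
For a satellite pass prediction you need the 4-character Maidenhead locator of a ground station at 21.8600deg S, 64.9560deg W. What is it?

FG78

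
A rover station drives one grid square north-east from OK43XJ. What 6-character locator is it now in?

Longitude subsquare x = 23; +1 → 24, wraps to 0 = a, carry into square.
Longitude square 4; +1 → 5.
Latitude subsquare j = 9; +1 → 10 = k.

OK53ak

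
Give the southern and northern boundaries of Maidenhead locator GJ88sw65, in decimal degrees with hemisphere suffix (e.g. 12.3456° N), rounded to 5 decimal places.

Field G=6, J=9: +6·20° lon, +9·10° lat → SW at lon -60°, lat 0°.
Square 8, 8: +8·2° lon, +8·1° lat → SW at lon -44°, lat 8°.
Subsquare s=18, w=22: +18·0.0833333° lon, +22·0.0416667° lat → SW at lon -42.5°, lat 8.91667°.
Extended square 6, 5: +6·0.00833333° lon, +5·0.00416667° lat → SW at lon -42.45°, lat 8.9375°.
Cell spans 0.00833333° lon × 0.00416667° lat.
south 8.93750° N, north 8.94167° N.

8.93750° N, 8.94167° N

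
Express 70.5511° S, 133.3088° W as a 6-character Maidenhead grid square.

CB39ik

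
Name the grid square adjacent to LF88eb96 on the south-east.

LF88fb05

Longitude extended square 9; +1 → 10, wraps to 0, carry into subsquare.
Longitude subsquare e = 4; +1 → 5 = f.
Latitude extended square 6; −1 → 5.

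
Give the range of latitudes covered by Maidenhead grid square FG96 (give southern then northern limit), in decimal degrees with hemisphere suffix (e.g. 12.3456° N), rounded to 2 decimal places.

24.00° S, 23.00° S

Field F=5, G=6: +5·20° lon, +6·10° lat → SW at lon -80°, lat -30°.
Square 9, 6: +9·2° lon, +6·1° lat → SW at lon -62°, lat -24°.
Cell spans 2° lon × 1° lat.
south 24.00° S, north 23.00° S.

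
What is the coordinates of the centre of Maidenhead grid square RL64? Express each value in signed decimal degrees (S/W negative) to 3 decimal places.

24.500, 173.000

Field R=17, L=11: +17·20° lon, +11·10° lat → SW at lon 160°, lat 20°.
Square 6, 4: +6·2° lon, +4·1° lat → SW at lon 172°, lat 24°.
Cell spans 2° lon × 1° lat. Centre is SW corner plus half of each.
latitude 24.500, longitude 173.000.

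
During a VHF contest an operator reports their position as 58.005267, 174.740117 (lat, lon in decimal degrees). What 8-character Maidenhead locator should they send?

Shift to the Maidenhead origin (180°W, 90°S): lon 354.74012, lat 148.00527.
Field: lon ⌊354.74012/20⌋ = 17 → R; lat ⌊148.00527/10⌋ = 14 → O.
Square: lon ⌊14.74012/2⌋ = 7; lat ⌊8.00527/1⌋ = 8.
Subsquare: lon ⌊0.74012/0.0833333⌋ = 8 → i; lat ⌊0.00527/0.0416667⌋ = 0 → a.
Extended square: lon ⌊0.07345/0.00833333⌋ = 8; lat ⌊0.00527/0.00416667⌋ = 1.

RO78ia81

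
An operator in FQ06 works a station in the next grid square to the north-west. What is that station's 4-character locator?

Longitude square 0; −1 → -1, wraps to 9, carry into field.
Longitude field F = 5; −1 → 4 = E.
Latitude square 6; +1 → 7.

EQ97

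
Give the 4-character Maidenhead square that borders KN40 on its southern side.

Latitude square 0; −1 → -1, wraps to 9, carry into field.
Latitude field N = 13; −1 → 12 = M.
The longitude characters are unchanged.

KM49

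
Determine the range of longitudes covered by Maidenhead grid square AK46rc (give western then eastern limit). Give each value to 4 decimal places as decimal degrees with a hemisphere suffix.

170.5833° W, 170.5000° W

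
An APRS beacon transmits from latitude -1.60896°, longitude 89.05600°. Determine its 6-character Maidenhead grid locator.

Shift to the Maidenhead origin (180°W, 90°S): lon 269.0560, lat 88.3910.
Field: lon ⌊269.0560/20⌋ = 13 → N; lat ⌊88.3910/10⌋ = 8 → I.
Square: lon ⌊9.0560/2⌋ = 4; lat ⌊8.3910/1⌋ = 8.
Subsquare: lon ⌊1.0560/0.0833333⌋ = 12 → m; lat ⌊0.3910/0.0416667⌋ = 9 → j.

NI48mj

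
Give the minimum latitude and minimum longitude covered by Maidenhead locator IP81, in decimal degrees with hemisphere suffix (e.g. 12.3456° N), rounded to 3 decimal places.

Field I=8, P=15: +8·20° lon, +15·10° lat → SW at lon -20°, lat 60°.
Square 8, 1: +8·2° lon, +1·1° lat → SW at lon -4°, lat 61°.
latitude 61.000° N, longitude 4.000° W.

61.000° N, 4.000° W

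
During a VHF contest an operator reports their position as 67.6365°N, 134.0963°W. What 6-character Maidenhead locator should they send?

Add 180° to longitude and 90° to latitude: 45.9037, 157.6365.
Field (20°×10°, letters A–R): lon ⌊45.9037/20⌋ = 2 → C; lat ⌊157.6365/10⌋ = 15 → P.
Square (2°×1°, digits 0–9): lon ⌊5.9037/2⌋ = 2; lat ⌊7.6365/1⌋ = 7.
Subsquare (5′×2.5′, letters a–x): lon ⌊1.9037/0.0833333⌋ = 22 → w; lat ⌊0.6365/0.0416667⌋ = 15 → p.

CP27wp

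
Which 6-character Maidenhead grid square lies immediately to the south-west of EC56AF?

Longitude subsquare a = 0; −1 → -1, wraps to 23 = x, carry into square.
Longitude square 5; −1 → 4.
Latitude subsquare f = 5; −1 → 4 = e.

EC46xe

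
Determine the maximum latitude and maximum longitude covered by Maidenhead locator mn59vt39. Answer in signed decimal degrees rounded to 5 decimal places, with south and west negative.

Field M=12, N=13: +12·20° lon, +13·10° lat → SW at lon 60°, lat 40°.
Square 5, 9: +5·2° lon, +9·1° lat → SW at lon 70°, lat 49°.
Subsquare v=21, t=19: +21·0.0833333° lon, +19·0.0416667° lat → SW at lon 71.75°, lat 49.7917°.
Extended square 3, 9: +3·0.00833333° lon, +9·0.00416667° lat → SW at lon 71.775°, lat 49.8292°.
Cell spans 0.00833333° lon × 0.00416667° lat. NE corner is SW corner plus one full cell.
latitude 49.83333, longitude 71.78333.

49.83333, 71.78333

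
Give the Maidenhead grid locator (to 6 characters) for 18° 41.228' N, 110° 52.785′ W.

DK48nq

Add 180° to longitude and 90° to latitude: 69.1202, 108.6871.
Field: lon ⌊69.1202/20⌋ = 3 → D; lat ⌊108.6871/10⌋ = 10 → K.
Square: lon ⌊9.1202/2⌋ = 4; lat ⌊8.6871/1⌋ = 8.
Subsquare: lon ⌊1.1202/0.0833333⌋ = 13 → n; lat ⌊0.6871/0.0416667⌋ = 16 → q.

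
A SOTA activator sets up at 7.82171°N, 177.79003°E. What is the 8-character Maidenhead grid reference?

RJ87vt47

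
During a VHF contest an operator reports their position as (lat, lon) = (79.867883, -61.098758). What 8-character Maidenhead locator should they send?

Shift to the Maidenhead origin (180°W, 90°S): lon 118.90124, lat 169.86788.
Field: 118.90124/20 → 5 → F, 169.86788/10 → 16 → Q; chars FQ.
Square: 18.90124/2 → 9, 9.86788/1 → 9; chars 99.
Subsquare: 0.90124/0.0833333 → 10 → k, 0.86788/0.0416667 → 20 → u; chars ku.
Extended square: 0.06791/0.00833333 → 8, 0.03455/0.00416667 → 8; chars 88.

FQ99ku88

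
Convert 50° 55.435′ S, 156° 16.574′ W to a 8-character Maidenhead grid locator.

BD19ub68

Shift to the Maidenhead origin (180°W, 90°S): lon 23.72377, lat 39.07608.
Field: 23.72377/20 → 1 → B, 39.07608/10 → 3 → D; chars BD.
Square: 3.72377/2 → 1, 9.07608/1 → 9; chars 19.
Subsquare: 1.72377/0.0833333 → 20 → u, 0.07608/0.0416667 → 1 → b; chars ub.
Extended square: 0.05710/0.00833333 → 6, 0.03442/0.00416667 → 8; chars 68.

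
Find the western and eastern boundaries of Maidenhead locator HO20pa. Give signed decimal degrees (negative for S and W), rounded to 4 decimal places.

-34.7500, -34.6667

Field H=7, O=14: +7·20° lon, +14·10° lat → SW at lon -40°, lat 50°.
Square 2, 0: +2·2° lon, +0·1° lat → SW at lon -36°, lat 50°.
Subsquare p=15, a=0: +15·0.0833333° lon, +0·0.0416667° lat → SW at lon -34.75°, lat 50°.
Cell spans 0.0833333° lon × 0.0416667° lat.
west -34.7500, east -34.6667.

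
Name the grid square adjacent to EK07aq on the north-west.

DK97xr

Longitude subsquare a = 0; −1 → -1, wraps to 23 = x, carry into square.
Longitude square 0; −1 → -1, wraps to 9, carry into field.
Longitude field E = 4; −1 → 3 = D.
Latitude subsquare q = 16; +1 → 17 = r.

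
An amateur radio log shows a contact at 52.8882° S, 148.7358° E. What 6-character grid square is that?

QD47ic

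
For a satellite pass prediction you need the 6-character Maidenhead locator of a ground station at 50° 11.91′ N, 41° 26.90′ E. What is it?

LO00re

Add 180° to longitude and 90° to latitude: 221.4483, 140.1985.
Field: lon ⌊221.4483/20⌋ = 11 → L; lat ⌊140.1985/10⌋ = 14 → O.
Square: lon ⌊1.4483/2⌋ = 0; lat ⌊0.1985/1⌋ = 0.
Subsquare: lon ⌊1.4483/0.0833333⌋ = 17 → r; lat ⌊0.1985/0.0416667⌋ = 4 → e.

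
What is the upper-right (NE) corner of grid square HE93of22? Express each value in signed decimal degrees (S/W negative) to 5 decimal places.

Field H=7, E=4: +7·20° lon, +4·10° lat → SW at lon -40°, lat -50°.
Square 9, 3: +9·2° lon, +3·1° lat → SW at lon -22°, lat -47°.
Subsquare o=14, f=5: +14·0.0833333° lon, +5·0.0416667° lat → SW at lon -20.8333°, lat -46.7917°.
Extended square 2, 2: +2·0.00833333° lon, +2·0.00416667° lat → SW at lon -20.8167°, lat -46.7833°.
Cell spans 0.00833333° lon × 0.00416667° lat. NE corner is SW corner plus one full cell.
latitude -46.77917, longitude -20.80833.

-46.77917, -20.80833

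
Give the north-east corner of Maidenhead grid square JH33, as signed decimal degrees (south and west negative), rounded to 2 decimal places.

-16.00, 8.00

Field J=9, H=7: +9·20° lon, +7·10° lat → SW at lon 0°, lat -20°.
Square 3, 3: +3·2° lon, +3·1° lat → SW at lon 6°, lat -17°.
Cell spans 2° lon × 1° lat. NE corner is SW corner plus one full cell.
latitude -16.00, longitude 8.00.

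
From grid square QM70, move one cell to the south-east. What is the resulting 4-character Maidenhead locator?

Longitude square 7; +1 → 8.
Latitude square 0; −1 → -1, wraps to 9, carry into field.
Latitude field M = 12; −1 → 11 = L.

QL89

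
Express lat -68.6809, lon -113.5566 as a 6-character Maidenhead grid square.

DC31fh

Add 180° to longitude and 90° to latitude: 66.4434, 21.3191.
Field (20°×10°, letters A–R): 66.4434/20 → 3 → D, 21.3191/10 → 2 → C; chars DC.
Square (2°×1°, digits 0–9): 6.4434/2 → 3, 1.3191/1 → 1; chars 31.
Subsquare (5′×2.5′, letters a–x): 0.4434/0.0833333 → 5 → f, 0.3191/0.0416667 → 7 → h; chars fh.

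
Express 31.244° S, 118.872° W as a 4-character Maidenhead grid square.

Offset from 180°W / 90°S: lon 61.13°, lat 58.76°.
Field: lon ⌊61.13/20⌋ = 3 → D; lat ⌊58.76/10⌋ = 5 → F.
Square: lon ⌊1.13/2⌋ = 0; lat ⌊8.76/1⌋ = 8.

DF08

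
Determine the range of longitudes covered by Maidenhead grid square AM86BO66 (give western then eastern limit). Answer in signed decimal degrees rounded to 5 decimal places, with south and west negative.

Field A=0, M=12: +0·20° lon, +12·10° lat → SW at lon -180°, lat 30°.
Square 8, 6: +8·2° lon, +6·1° lat → SW at lon -164°, lat 36°.
Subsquare b=1, o=14: +1·0.0833333° lon, +14·0.0416667° lat → SW at lon -163.917°, lat 36.5833°.
Extended square 6, 6: +6·0.00833333° lon, +6·0.00416667° lat → SW at lon -163.867°, lat 36.6083°.
Cell spans 0.00833333° lon × 0.00416667° lat.
west -163.86667, east -163.85833.

-163.86667, -163.85833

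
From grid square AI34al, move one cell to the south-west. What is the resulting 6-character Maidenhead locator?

Longitude subsquare a = 0; −1 → -1, wraps to 23 = x, carry into square.
Longitude square 3; −1 → 2.
Latitude subsquare l = 11; −1 → 10 = k.

AI24xk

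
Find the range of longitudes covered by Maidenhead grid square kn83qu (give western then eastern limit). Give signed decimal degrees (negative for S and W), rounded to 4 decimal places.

37.3333, 37.4167

Field K=10, N=13: +10·20° lon, +13·10° lat → SW at lon 20°, lat 40°.
Square 8, 3: +8·2° lon, +3·1° lat → SW at lon 36°, lat 43°.
Subsquare q=16, u=20: +16·0.0833333° lon, +20·0.0416667° lat → SW at lon 37.3333°, lat 43.8333°.
Cell spans 0.0833333° lon × 0.0416667° lat.
west 37.3333, east 37.4167.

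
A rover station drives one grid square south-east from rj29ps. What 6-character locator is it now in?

RJ29qr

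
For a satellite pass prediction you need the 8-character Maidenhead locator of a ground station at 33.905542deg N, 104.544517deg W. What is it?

Offset from 180°W / 90°S: lon 75.45548°, lat 123.90554°.
Field (20°×10°, letters A–R): lon ⌊75.45548/20⌋ = 3 → D; lat ⌊123.90554/10⌋ = 12 → M.
Square (2°×1°, digits 0–9): lon ⌊15.45548/2⌋ = 7; lat ⌊3.90554/1⌋ = 3.
Subsquare (5′×2.5′, letters a–x): lon ⌊1.45548/0.0833333⌋ = 17 → r; lat ⌊0.90554/0.0416667⌋ = 21 → v.
Extended square (30″×15″, digits 0–9): lon ⌊0.03882/0.00833333⌋ = 4; lat ⌊0.03054/0.00416667⌋ = 7.

DM73rv47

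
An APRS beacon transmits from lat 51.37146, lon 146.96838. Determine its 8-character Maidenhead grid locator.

Offset from 180°W / 90°S: lon 326.96838°, lat 141.37146°.
Field: lon ⌊326.96838/20⌋ = 16 → Q; lat ⌊141.37146/10⌋ = 14 → O.
Square: lon ⌊6.96838/2⌋ = 3; lat ⌊1.37146/1⌋ = 1.
Subsquare: lon ⌊0.96838/0.0833333⌋ = 11 → l; lat ⌊0.37146/0.0416667⌋ = 8 → i.
Extended square: lon ⌊0.05171/0.00833333⌋ = 6; lat ⌊0.03813/0.00416667⌋ = 9.

QO31li69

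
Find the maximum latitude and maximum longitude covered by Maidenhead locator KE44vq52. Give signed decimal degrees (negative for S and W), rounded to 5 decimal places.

Field K=10, E=4: +10·20° lon, +4·10° lat → SW at lon 20°, lat -50°.
Square 4, 4: +4·2° lon, +4·1° lat → SW at lon 28°, lat -46°.
Subsquare v=21, q=16: +21·0.0833333° lon, +16·0.0416667° lat → SW at lon 29.75°, lat -45.3333°.
Extended square 5, 2: +5·0.00833333° lon, +2·0.00416667° lat → SW at lon 29.7917°, lat -45.325°.
Cell spans 0.00833333° lon × 0.00416667° lat. NE corner is SW corner plus one full cell.
latitude -45.32083, longitude 29.80000.

-45.32083, 29.80000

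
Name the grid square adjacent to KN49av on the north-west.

KN39xw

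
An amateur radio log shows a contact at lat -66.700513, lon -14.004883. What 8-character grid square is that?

Shift to the Maidenhead origin (180°W, 90°S): lon 165.99512, lat 23.29949.
Field: 165.99512/20 → 8 → I, 23.29949/10 → 2 → C; chars IC.
Square: 5.99512/2 → 2, 3.29949/1 → 3; chars 23.
Subsquare: 1.99512/0.0833333 → 23 → x, 0.29949/0.0416667 → 7 → h; chars xh.
Extended square: 0.07845/0.00833333 → 9, 0.00782/0.00416667 → 1; chars 91.

IC23xh91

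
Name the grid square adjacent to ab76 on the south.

Latitude square 6; −1 → 5.
The longitude characters are unchanged.

AB75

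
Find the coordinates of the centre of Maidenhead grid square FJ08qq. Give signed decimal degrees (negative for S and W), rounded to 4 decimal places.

8.6875, -78.6250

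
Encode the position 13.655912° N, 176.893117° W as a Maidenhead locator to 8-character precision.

Shift to the Maidenhead origin (180°W, 90°S): lon 3.10688, lat 103.65591.
Field: 3.10688/20 → 0 → A, 103.65591/10 → 10 → K; chars AK.
Square: 3.10688/2 → 1, 3.65591/1 → 3; chars 13.
Subsquare: 1.10688/0.0833333 → 13 → n, 0.65591/0.0416667 → 15 → p; chars np.
Extended square: 0.02355/0.00833333 → 2, 0.03091/0.00416667 → 7; chars 27.

AK13np27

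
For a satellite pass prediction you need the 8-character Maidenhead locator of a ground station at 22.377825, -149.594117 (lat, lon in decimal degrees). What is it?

Offset from 180°W / 90°S: lon 30.40588°, lat 112.37783°.
Field: 30.40588/20 → 1 → B, 112.37783/10 → 11 → L; chars BL.
Square: 10.40588/2 → 5, 2.37783/1 → 2; chars 52.
Subsquare: 0.40588/0.0833333 → 4 → e, 0.37783/0.0416667 → 9 → j; chars ej.
Extended square: 0.07255/0.00833333 → 8, 0.00283/0.00416667 → 0; chars 80.

BL52ej80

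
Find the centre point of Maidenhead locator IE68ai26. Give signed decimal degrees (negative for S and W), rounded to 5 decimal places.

-41.63958, -7.97917

Field I=8, E=4: +8·20° lon, +4·10° lat → SW at lon -20°, lat -50°.
Square 6, 8: +6·2° lon, +8·1° lat → SW at lon -8°, lat -42°.
Subsquare a=0, i=8: +0·0.0833333° lon, +8·0.0416667° lat → SW at lon -8°, lat -41.6667°.
Extended square 2, 6: +2·0.00833333° lon, +6·0.00416667° lat → SW at lon -7.98333°, lat -41.6417°.
Cell spans 0.00833333° lon × 0.00416667° lat. Centre is SW corner plus half of each.
latitude -41.63958, longitude -7.97917.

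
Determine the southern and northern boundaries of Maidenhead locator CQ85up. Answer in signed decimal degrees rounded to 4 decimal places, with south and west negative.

Field C=2, Q=16: +2·20° lon, +16·10° lat → SW at lon -140°, lat 70°.
Square 8, 5: +8·2° lon, +5·1° lat → SW at lon -124°, lat 75°.
Subsquare u=20, p=15: +20·0.0833333° lon, +15·0.0416667° lat → SW at lon -122.333°, lat 75.625°.
Cell spans 0.0833333° lon × 0.0416667° lat.
south 75.6250, north 75.6667.

75.6250, 75.6667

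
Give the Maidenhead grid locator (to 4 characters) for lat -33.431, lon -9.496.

Offset from 180°W / 90°S: lon 170.50°, lat 56.57°.
Field: lon ⌊170.50/20⌋ = 8 → I; lat ⌊56.57/10⌋ = 5 → F.
Square: lon ⌊10.50/2⌋ = 5; lat ⌊6.57/1⌋ = 6.

IF56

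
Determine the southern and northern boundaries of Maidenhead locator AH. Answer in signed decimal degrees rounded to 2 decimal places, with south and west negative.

-20.00, -10.00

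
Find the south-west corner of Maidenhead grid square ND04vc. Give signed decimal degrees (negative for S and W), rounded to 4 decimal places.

Field N=13, D=3: +13·20° lon, +3·10° lat → SW at lon 80°, lat -60°.
Square 0, 4: +0·2° lon, +4·1° lat → SW at lon 80°, lat -56°.
Subsquare v=21, c=2: +21·0.0833333° lon, +2·0.0416667° lat → SW at lon 81.75°, lat -55.9167°.
latitude -55.9167, longitude 81.7500.

-55.9167, 81.7500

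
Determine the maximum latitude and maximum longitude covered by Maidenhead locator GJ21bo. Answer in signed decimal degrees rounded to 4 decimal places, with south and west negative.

Field G=6, J=9: +6·20° lon, +9·10° lat → SW at lon -60°, lat 0°.
Square 2, 1: +2·2° lon, +1·1° lat → SW at lon -56°, lat 1°.
Subsquare b=1, o=14: +1·0.0833333° lon, +14·0.0416667° lat → SW at lon -55.9167°, lat 1.58333°.
Cell spans 0.0833333° lon × 0.0416667° lat. NE corner is SW corner plus one full cell.
latitude 1.6250, longitude -55.8333.

1.6250, -55.8333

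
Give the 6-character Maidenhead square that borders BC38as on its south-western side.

BC28xr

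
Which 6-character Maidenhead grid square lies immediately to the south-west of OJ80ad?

Longitude subsquare a = 0; −1 → -1, wraps to 23 = x, carry into square.
Longitude square 8; −1 → 7.
Latitude subsquare d = 3; −1 → 2 = c.

OJ70xc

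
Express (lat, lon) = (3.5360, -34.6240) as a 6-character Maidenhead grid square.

HJ23qm

Add 180° to longitude and 90° to latitude: 145.3760, 93.5360.
Field: 145.3760/20 → 7 → H, 93.5360/10 → 9 → J; chars HJ.
Square: 5.3760/2 → 2, 3.5360/1 → 3; chars 23.
Subsquare: 1.3760/0.0833333 → 16 → q, 0.5360/0.0416667 → 12 → m; chars qm.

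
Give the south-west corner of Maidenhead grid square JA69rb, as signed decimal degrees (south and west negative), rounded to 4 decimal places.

Field J=9, A=0: +9·20° lon, +0·10° lat → SW at lon 0°, lat -90°.
Square 6, 9: +6·2° lon, +9·1° lat → SW at lon 12°, lat -81°.
Subsquare r=17, b=1: +17·0.0833333° lon, +1·0.0416667° lat → SW at lon 13.4167°, lat -80.9583°.
latitude -80.9583, longitude 13.4167.

-80.9583, 13.4167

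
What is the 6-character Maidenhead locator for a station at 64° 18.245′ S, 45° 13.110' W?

Add 180° to longitude and 90° to latitude: 134.7815, 25.6959.
Field: lon ⌊134.7815/20⌋ = 6 → G; lat ⌊25.6959/10⌋ = 2 → C.
Square: lon ⌊14.7815/2⌋ = 7; lat ⌊5.6959/1⌋ = 5.
Subsquare: lon ⌊0.7815/0.0833333⌋ = 9 → j; lat ⌊0.6959/0.0416667⌋ = 16 → q.

GC75jq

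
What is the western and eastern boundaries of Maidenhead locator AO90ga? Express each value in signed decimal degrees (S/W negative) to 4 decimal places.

Field A=0, O=14: +0·20° lon, +14·10° lat → SW at lon -180°, lat 50°.
Square 9, 0: +9·2° lon, +0·1° lat → SW at lon -162°, lat 50°.
Subsquare g=6, a=0: +6·0.0833333° lon, +0·0.0416667° lat → SW at lon -161.5°, lat 50°.
Cell spans 0.0833333° lon × 0.0416667° lat.
west -161.5000, east -161.4167.

-161.5000, -161.4167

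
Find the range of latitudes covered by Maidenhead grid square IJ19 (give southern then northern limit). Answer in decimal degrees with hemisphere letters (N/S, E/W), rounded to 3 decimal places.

9.000° N, 10.000° N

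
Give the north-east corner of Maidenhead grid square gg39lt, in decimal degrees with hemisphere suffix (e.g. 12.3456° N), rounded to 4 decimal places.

Field G=6, G=6: +6·20° lon, +6·10° lat → SW at lon -60°, lat -30°.
Square 3, 9: +3·2° lon, +9·1° lat → SW at lon -54°, lat -21°.
Subsquare l=11, t=19: +11·0.0833333° lon, +19·0.0416667° lat → SW at lon -53.0833°, lat -20.2083°.
Cell spans 0.0833333° lon × 0.0416667° lat. NE corner is SW corner plus one full cell.
latitude 20.1667° S, longitude 53.0000° W.

20.1667° S, 53.0000° W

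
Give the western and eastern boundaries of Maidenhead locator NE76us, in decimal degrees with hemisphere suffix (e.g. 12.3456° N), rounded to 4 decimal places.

95.6667° E, 95.7500° E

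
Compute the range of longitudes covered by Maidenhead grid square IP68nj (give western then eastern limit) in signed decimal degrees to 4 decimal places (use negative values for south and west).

Field I=8, P=15: +8·20° lon, +15·10° lat → SW at lon -20°, lat 60°.
Square 6, 8: +6·2° lon, +8·1° lat → SW at lon -8°, lat 68°.
Subsquare n=13, j=9: +13·0.0833333° lon, +9·0.0416667° lat → SW at lon -6.91667°, lat 68.375°.
Cell spans 0.0833333° lon × 0.0416667° lat.
west -6.9167, east -6.8333.

-6.9167, -6.8333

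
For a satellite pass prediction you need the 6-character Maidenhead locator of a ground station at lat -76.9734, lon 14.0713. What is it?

Shift to the Maidenhead origin (180°W, 90°S): lon 194.0713, lat 13.0266.
Field: 194.0713/20 → 9 → J, 13.0266/10 → 1 → B; chars JB.
Square: 14.0713/2 → 7, 3.0266/1 → 3; chars 73.
Subsquare: 0.0713/0.0833333 → 0 → a, 0.0266/0.0416667 → 0 → a; chars aa.

JB73aa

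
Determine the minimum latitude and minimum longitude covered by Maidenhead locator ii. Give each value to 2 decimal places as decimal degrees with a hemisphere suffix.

10.00° S, 20.00° W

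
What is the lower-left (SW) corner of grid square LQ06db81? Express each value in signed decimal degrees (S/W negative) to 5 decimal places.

76.04583, 40.31667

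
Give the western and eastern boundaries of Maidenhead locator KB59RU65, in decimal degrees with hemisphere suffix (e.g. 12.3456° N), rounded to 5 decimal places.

31.46667° E, 31.47500° E

Field K=10, B=1: +10·20° lon, +1·10° lat → SW at lon 20°, lat -80°.
Square 5, 9: +5·2° lon, +9·1° lat → SW at lon 30°, lat -71°.
Subsquare r=17, u=20: +17·0.0833333° lon, +20·0.0416667° lat → SW at lon 31.4167°, lat -70.1667°.
Extended square 6, 5: +6·0.00833333° lon, +5·0.00416667° lat → SW at lon 31.4667°, lat -70.1458°.
Cell spans 0.00833333° lon × 0.00416667° lat.
west 31.46667° E, east 31.47500° E.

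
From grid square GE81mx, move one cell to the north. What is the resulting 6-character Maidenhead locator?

Latitude subsquare x = 23; +1 → 24, wraps to 0 = a, carry into square.
Latitude square 1; +1 → 2.
The longitude characters are unchanged.

GE82ma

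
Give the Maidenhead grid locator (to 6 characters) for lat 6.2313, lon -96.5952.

Add 180° to longitude and 90° to latitude: 83.4048, 96.2313.
Field (20°×10°, letters A–R): lon ⌊83.4048/20⌋ = 4 → E; lat ⌊96.2313/10⌋ = 9 → J.
Square (2°×1°, digits 0–9): lon ⌊3.4048/2⌋ = 1; lat ⌊6.2313/1⌋ = 6.
Subsquare (5′×2.5′, letters a–x): lon ⌊1.4048/0.0833333⌋ = 16 → q; lat ⌊0.2313/0.0416667⌋ = 5 → f.

EJ16qf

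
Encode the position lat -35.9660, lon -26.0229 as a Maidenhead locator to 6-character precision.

HF64xa

Add 180° to longitude and 90° to latitude: 153.9771, 54.0340.
Field: 153.9771/20 → 7 → H, 54.0340/10 → 5 → F; chars HF.
Square: 13.9771/2 → 6, 4.0340/1 → 4; chars 64.
Subsquare: 1.9771/0.0833333 → 23 → x, 0.0340/0.0416667 → 0 → a; chars xa.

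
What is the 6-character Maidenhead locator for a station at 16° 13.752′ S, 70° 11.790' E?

MH53cs

Add 180° to longitude and 90° to latitude: 250.1965, 73.7708.
Field (20°×10°, letters A–R): 250.1965/20 → 12 → M, 73.7708/10 → 7 → H; chars MH.
Square (2°×1°, digits 0–9): 10.1965/2 → 5, 3.7708/1 → 3; chars 53.
Subsquare (5′×2.5′, letters a–x): 0.1965/0.0833333 → 2 → c, 0.7708/0.0416667 → 18 → s; chars cs.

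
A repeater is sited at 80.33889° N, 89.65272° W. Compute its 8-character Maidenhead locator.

ER50ei11

Offset from 180°W / 90°S: lon 90.34728°, lat 170.33889°.
Field: 90.34728/20 → 4 → E, 170.33889/10 → 17 → R; chars ER.
Square: 10.34728/2 → 5, 0.33889/1 → 0; chars 50.
Subsquare: 0.34728/0.0833333 → 4 → e, 0.33889/0.0416667 → 8 → i; chars ei.
Extended square: 0.01395/0.00833333 → 1, 0.00556/0.00416667 → 1; chars 11.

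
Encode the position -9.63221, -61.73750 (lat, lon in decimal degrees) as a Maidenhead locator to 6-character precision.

FI90di

Offset from 180°W / 90°S: lon 118.2625°, lat 80.3678°.
Field: lon ⌊118.2625/20⌋ = 5 → F; lat ⌊80.3678/10⌋ = 8 → I.
Square: lon ⌊18.2625/2⌋ = 9; lat ⌊0.3678/1⌋ = 0.
Subsquare: lon ⌊0.2625/0.0833333⌋ = 3 → d; lat ⌊0.3678/0.0416667⌋ = 8 → i.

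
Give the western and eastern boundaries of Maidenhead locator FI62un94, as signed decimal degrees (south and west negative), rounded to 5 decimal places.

Field F=5, I=8: +5·20° lon, +8·10° lat → SW at lon -80°, lat -10°.
Square 6, 2: +6·2° lon, +2·1° lat → SW at lon -68°, lat -8°.
Subsquare u=20, n=13: +20·0.0833333° lon, +13·0.0416667° lat → SW at lon -66.3333°, lat -7.45833°.
Extended square 9, 4: +9·0.00833333° lon, +4·0.00416667° lat → SW at lon -66.2583°, lat -7.44167°.
Cell spans 0.00833333° lon × 0.00416667° lat.
west -66.25833, east -66.25000.

-66.25833, -66.25000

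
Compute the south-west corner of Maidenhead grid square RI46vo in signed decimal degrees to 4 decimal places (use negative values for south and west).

-3.4167, 169.7500

Field R=17, I=8: +17·20° lon, +8·10° lat → SW at lon 160°, lat -10°.
Square 4, 6: +4·2° lon, +6·1° lat → SW at lon 168°, lat -4°.
Subsquare v=21, o=14: +21·0.0833333° lon, +14·0.0416667° lat → SW at lon 169.75°, lat -3.41667°.
latitude -3.4167, longitude 169.7500.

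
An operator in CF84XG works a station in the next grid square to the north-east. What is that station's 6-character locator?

CF94ah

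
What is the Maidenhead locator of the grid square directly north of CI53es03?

CI53es04

Latitude extended square 3; +1 → 4.
The longitude characters are unchanged.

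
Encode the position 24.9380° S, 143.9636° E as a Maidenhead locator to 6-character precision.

QG15xb

Shift to the Maidenhead origin (180°W, 90°S): lon 323.9636, lat 65.0620.
Field: 323.9636/20 → 16 → Q, 65.0620/10 → 6 → G; chars QG.
Square: 3.9636/2 → 1, 5.0620/1 → 5; chars 15.
Subsquare: 1.9636/0.0833333 → 23 → x, 0.0620/0.0416667 → 1 → b; chars xb.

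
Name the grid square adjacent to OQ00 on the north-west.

Longitude square 0; −1 → -1, wraps to 9, carry into field.
Longitude field O = 14; −1 → 13 = N.
Latitude square 0; +1 → 1.

NQ91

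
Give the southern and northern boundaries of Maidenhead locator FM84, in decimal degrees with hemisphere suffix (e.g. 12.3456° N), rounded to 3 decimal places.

Field F=5, M=12: +5·20° lon, +12·10° lat → SW at lon -80°, lat 30°.
Square 8, 4: +8·2° lon, +4·1° lat → SW at lon -64°, lat 34°.
Cell spans 2° lon × 1° lat.
south 34.000° N, north 35.000° N.

34.000° N, 35.000° N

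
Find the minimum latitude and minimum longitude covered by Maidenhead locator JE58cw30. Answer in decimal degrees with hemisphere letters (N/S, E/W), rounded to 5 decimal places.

41.08333° S, 10.19167° E

Field J=9, E=4: +9·20° lon, +4·10° lat → SW at lon 0°, lat -50°.
Square 5, 8: +5·2° lon, +8·1° lat → SW at lon 10°, lat -42°.
Subsquare c=2, w=22: +2·0.0833333° lon, +22·0.0416667° lat → SW at lon 10.1667°, lat -41.0833°.
Extended square 3, 0: +3·0.00833333° lon, +0·0.00416667° lat → SW at lon 10.1917°, lat -41.0833°.
latitude 41.08333° S, longitude 10.19167° E.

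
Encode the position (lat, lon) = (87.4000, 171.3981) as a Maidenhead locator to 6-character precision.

RR57qj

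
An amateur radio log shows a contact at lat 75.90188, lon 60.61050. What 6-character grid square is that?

MQ05hv

Shift to the Maidenhead origin (180°W, 90°S): lon 240.6105, lat 165.9019.
Field (20°×10°, letters A–R): 240.6105/20 → 12 → M, 165.9019/10 → 16 → Q; chars MQ.
Square (2°×1°, digits 0–9): 0.6105/2 → 0, 5.9019/1 → 5; chars 05.
Subsquare (5′×2.5′, letters a–x): 0.6105/0.0833333 → 7 → h, 0.9019/0.0416667 → 21 → v; chars hv.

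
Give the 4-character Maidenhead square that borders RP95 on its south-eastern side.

AP04

Longitude square 9; +1 → 10, wraps to 0, carry into field.
Longitude field R = 17; +1 → 18, wraps to 0 = A, wrapping around the antimeridian.
Latitude square 5; −1 → 4.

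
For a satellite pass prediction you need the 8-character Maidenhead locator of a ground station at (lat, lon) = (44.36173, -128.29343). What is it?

CN54ui46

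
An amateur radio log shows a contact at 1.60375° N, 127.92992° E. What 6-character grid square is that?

Add 180° to longitude and 90° to latitude: 307.9299, 91.6038.
Field (20°×10°, letters A–R): 307.9299/20 → 15 → P, 91.6038/10 → 9 → J; chars PJ.
Square (2°×1°, digits 0–9): 7.9299/2 → 3, 1.6038/1 → 1; chars 31.
Subsquare (5′×2.5′, letters a–x): 1.9299/0.0833333 → 23 → x, 0.6038/0.0416667 → 14 → o; chars xo.

PJ31xo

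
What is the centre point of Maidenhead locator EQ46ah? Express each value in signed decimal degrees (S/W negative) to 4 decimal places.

Field E=4, Q=16: +4·20° lon, +16·10° lat → SW at lon -100°, lat 70°.
Square 4, 6: +4·2° lon, +6·1° lat → SW at lon -92°, lat 76°.
Subsquare a=0, h=7: +0·0.0833333° lon, +7·0.0416667° lat → SW at lon -92°, lat 76.2917°.
Cell spans 0.0833333° lon × 0.0416667° lat. Centre is SW corner plus half of each.
latitude 76.3125, longitude -91.9583.

76.3125, -91.9583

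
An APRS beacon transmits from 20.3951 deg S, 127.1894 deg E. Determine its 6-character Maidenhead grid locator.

Add 180° to longitude and 90° to latitude: 307.1894, 69.6049.
Field: lon ⌊307.1894/20⌋ = 15 → P; lat ⌊69.6049/10⌋ = 6 → G.
Square: lon ⌊7.1894/2⌋ = 3; lat ⌊9.6049/1⌋ = 9.
Subsquare: lon ⌊1.1894/0.0833333⌋ = 14 → o; lat ⌊0.6049/0.0416667⌋ = 14 → o.

PG39oo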